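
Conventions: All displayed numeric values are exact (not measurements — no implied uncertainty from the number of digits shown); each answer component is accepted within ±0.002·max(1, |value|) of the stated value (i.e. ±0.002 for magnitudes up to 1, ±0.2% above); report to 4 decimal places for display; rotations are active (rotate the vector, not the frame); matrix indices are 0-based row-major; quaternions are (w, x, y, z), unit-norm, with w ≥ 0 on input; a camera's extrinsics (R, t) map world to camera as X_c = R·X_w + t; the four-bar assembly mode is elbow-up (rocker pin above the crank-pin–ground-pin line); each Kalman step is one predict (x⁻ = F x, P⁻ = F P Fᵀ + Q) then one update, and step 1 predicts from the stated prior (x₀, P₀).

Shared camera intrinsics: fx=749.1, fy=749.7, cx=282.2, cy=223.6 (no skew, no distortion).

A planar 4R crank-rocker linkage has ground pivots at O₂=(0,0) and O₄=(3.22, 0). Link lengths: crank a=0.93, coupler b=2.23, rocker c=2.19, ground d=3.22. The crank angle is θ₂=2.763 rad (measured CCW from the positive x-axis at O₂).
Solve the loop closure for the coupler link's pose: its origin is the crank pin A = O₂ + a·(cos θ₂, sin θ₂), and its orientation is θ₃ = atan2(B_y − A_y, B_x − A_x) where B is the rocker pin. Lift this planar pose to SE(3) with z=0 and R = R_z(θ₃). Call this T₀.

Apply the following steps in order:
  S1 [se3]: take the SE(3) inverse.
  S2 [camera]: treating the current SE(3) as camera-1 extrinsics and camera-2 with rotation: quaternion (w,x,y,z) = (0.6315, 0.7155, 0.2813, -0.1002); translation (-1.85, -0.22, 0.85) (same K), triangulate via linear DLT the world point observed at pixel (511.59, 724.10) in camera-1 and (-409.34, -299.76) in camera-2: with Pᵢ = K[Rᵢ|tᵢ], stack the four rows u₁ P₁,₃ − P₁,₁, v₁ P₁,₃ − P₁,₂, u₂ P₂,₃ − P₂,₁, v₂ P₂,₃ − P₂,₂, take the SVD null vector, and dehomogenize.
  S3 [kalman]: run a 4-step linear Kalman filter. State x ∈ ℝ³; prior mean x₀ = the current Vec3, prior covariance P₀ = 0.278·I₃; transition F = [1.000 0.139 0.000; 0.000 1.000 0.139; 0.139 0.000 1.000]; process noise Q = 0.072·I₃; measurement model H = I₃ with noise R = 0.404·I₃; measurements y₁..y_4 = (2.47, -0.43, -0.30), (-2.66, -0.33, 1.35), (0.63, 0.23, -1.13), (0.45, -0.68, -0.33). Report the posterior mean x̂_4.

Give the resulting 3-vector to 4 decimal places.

result = (0.0239, -0.1166, -0.1479)

source (fourbar_fk): coupler pose = R=[0.9565 -0.2918 0.0000; 0.2918 0.9565 0.0000; 0.0000 0.0000 1.0000], t=(-0.8641, 0.3437, 0.0000)
after S1 (invert_se3): R=[0.9565 0.2918 0.0000; -0.2918 0.9565 0.0000; 0.0000 0.0000 1.0000], t=(0.7262, -0.5809, 0.0000)
after S2 (triangulate): (-0.7762, 0.9963, 0.8965)
after S3 (kf_track): (0.0239, -0.1166, -0.1479)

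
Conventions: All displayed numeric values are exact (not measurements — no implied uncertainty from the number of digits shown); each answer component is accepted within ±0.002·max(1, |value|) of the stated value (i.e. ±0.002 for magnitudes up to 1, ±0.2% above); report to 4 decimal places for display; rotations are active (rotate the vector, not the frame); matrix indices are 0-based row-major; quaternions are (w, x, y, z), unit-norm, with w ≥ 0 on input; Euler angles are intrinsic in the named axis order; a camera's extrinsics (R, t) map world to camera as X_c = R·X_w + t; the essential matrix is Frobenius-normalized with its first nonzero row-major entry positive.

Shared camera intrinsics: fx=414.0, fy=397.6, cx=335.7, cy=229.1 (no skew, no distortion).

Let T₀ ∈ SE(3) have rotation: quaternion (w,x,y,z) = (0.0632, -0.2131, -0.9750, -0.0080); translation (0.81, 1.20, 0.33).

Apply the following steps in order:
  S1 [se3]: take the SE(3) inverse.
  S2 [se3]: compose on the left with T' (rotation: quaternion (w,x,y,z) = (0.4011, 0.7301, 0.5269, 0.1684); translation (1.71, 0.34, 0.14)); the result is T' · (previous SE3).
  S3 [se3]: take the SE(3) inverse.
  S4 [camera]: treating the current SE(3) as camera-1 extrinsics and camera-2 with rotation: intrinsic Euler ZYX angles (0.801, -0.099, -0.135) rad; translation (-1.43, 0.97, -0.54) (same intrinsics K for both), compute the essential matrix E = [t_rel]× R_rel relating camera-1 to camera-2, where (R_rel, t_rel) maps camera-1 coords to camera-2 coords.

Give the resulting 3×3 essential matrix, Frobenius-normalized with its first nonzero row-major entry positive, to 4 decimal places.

matrix = [0.0510 0.6420 0.2080; -0.0250 0.0191 0.4684; -0.0560 -0.2877 0.4855]

after S1 (invert_se3): R=[-0.9012 0.4145 0.1266; 0.4165 0.9091 -0.0113; -0.1198 0.0425 -0.9919], t=(0.1908, -1.4245, 0.3733)
after S2 (compose_se3): R=[-0.1655 0.7659 -0.6213; -0.8175 0.2458 0.5209; 0.5517 0.5941 0.5854], t=(1.1300, 0.5352, -1.2130)
after S3 (invert_se3): R=[-0.1655 -0.8175 0.5517; 0.7659 0.2458 0.5941; -0.6213 0.5209 0.5854], t=(1.2938, -0.2765, 1.1333)
after S4 (essential): [0.0510 0.6420 0.2080; -0.0250 0.0191 0.4684; -0.0560 -0.2877 0.4855]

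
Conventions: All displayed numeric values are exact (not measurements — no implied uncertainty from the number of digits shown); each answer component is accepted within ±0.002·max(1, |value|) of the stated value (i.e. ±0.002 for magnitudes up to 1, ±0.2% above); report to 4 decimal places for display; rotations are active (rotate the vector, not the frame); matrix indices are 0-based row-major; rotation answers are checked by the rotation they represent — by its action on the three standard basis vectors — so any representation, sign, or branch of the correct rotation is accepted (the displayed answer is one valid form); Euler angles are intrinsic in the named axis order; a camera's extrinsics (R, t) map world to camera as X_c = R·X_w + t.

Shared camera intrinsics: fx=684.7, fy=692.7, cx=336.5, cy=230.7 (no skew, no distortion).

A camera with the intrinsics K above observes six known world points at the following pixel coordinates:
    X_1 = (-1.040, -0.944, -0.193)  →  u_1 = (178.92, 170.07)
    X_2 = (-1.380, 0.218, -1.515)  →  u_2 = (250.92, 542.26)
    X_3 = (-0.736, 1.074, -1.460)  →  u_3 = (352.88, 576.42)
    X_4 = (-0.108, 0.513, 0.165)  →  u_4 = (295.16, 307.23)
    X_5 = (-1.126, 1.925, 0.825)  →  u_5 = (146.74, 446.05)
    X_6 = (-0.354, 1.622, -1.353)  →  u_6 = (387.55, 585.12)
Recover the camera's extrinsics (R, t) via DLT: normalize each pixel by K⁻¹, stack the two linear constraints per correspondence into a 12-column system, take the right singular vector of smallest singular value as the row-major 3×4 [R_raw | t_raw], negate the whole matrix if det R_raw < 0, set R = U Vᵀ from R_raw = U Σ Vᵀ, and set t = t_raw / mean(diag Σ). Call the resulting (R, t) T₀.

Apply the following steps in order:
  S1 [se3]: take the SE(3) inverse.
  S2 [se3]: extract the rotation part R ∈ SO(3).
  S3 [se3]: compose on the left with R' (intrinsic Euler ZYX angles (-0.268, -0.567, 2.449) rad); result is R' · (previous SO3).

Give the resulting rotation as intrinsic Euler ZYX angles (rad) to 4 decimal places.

source (pnp_recover): camera pose = R=[0.8206 -0.0351 -0.5704; -0.2627 0.8632 -0.4310; 0.5076 0.5036 0.6991], t=(-0.1001, 0.1501, 4.6607)
after S1 (invert_se3): R=[0.8206 -0.2627 0.5076; -0.0351 0.8632 0.5036; -0.5704 -0.4310 0.6991], t=(-2.2441, -2.4801, -3.2509)
after S2 (rot_of_se3): [0.8206 -0.2627 0.5076; -0.0351 0.8632 0.5036; -0.5704 -0.4310 0.6991]
after S3 (compose_so3): [0.5553 -0.7740 0.3042; 0.2533 -0.1910 -0.9484; 0.7921 0.6037 0.0900]

rotation (euler_zyx) = (0.4279, -0.9143, 1.4228)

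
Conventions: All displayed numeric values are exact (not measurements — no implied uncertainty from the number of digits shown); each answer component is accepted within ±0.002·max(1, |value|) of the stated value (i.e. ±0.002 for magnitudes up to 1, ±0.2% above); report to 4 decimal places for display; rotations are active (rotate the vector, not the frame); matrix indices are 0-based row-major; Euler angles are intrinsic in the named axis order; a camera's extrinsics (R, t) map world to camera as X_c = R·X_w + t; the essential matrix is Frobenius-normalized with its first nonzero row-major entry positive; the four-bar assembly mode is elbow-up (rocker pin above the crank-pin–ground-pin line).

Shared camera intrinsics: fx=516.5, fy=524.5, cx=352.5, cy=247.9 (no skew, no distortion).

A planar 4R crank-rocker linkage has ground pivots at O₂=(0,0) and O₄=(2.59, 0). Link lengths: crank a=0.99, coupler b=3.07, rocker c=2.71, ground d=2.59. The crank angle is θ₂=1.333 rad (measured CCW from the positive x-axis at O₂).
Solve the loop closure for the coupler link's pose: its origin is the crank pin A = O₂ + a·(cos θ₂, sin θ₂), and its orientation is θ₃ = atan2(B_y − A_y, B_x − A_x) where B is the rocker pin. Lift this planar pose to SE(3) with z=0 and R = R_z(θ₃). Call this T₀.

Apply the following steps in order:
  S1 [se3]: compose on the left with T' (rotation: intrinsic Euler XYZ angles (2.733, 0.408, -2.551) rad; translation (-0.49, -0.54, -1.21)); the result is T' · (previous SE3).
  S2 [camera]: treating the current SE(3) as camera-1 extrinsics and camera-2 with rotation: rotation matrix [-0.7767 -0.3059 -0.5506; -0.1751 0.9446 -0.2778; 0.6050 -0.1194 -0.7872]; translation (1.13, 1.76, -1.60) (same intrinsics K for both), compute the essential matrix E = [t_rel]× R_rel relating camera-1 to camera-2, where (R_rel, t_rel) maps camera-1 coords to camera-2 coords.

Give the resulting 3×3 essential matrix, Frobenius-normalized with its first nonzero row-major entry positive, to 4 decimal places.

source (fourbar_fk): coupler pose = R=[0.8233 -0.5676 0.0000; 0.5676 0.8233 0.0000; 0.0000 0.0000 1.0000], t=(0.2332, 0.9621, 0.0000)
after S1 (compose_se3): R=[-0.3376 0.8536 0.3968; 0.7954 0.4841 -0.3647; -0.5034 0.1925 -0.8424], t=(-0.1760, 0.3665, -1.4546)
after S2 (essential): [0.0767 -0.4440 -0.2943; -0.3438 0.1696 0.3740; -0.4467 -0.4532 0.1363]

matrix = [0.0767 -0.4440 -0.2943; -0.3438 0.1696 0.3740; -0.4467 -0.4532 0.1363]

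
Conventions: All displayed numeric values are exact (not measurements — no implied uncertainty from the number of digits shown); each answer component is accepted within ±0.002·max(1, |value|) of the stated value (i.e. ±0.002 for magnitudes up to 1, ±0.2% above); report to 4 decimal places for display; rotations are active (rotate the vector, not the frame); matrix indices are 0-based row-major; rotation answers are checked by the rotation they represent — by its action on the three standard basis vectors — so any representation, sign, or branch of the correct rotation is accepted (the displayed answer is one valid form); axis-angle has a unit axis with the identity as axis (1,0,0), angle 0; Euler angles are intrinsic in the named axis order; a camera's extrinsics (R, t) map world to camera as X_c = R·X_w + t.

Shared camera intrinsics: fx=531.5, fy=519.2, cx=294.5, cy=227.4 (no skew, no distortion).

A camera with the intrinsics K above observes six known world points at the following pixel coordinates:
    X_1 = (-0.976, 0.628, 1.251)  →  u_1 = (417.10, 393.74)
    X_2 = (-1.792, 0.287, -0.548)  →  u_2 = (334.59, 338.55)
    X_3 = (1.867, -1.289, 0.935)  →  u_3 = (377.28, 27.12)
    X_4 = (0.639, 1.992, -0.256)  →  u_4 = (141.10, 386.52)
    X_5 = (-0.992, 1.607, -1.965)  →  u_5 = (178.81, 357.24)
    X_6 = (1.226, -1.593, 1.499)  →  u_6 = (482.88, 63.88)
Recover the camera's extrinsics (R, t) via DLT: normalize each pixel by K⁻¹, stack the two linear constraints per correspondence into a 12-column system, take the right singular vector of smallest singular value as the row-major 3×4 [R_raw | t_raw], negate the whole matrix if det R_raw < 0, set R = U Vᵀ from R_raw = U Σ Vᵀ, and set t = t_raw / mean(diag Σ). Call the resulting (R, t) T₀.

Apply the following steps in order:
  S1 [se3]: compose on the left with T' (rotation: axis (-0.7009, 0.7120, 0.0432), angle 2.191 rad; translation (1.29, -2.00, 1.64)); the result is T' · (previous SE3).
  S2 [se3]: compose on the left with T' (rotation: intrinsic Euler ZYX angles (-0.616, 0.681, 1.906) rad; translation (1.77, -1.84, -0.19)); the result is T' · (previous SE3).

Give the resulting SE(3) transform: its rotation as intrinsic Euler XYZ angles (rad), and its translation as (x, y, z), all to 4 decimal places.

rotation (euler_xyz) = (-2.0018, -0.4427, 2.4924), translation = (6.0831, -3.2630, -1.2290)

source (pnp_recover): camera pose = R=[-0.4818 -0.5440 0.6869; -0.5934 0.7794 0.2010; -0.6448 -0.3108 -0.6984], t=(0.2000, 0.3300, 5.5899)
after S1 (compose_se3): R=[0.0522 -0.9139 -0.4025; -0.1665 0.3895 -0.9059; 0.9847 0.1143 -0.1319], t=(4.0280, 1.3818, -1.8903)
after S2 (compose_se3): R=[-0.7197 -0.5463 -0.4284; -0.5626 0.0975 0.8209; -0.4067 0.8319 -0.3775], t=(6.0831, -3.2630, -1.2290)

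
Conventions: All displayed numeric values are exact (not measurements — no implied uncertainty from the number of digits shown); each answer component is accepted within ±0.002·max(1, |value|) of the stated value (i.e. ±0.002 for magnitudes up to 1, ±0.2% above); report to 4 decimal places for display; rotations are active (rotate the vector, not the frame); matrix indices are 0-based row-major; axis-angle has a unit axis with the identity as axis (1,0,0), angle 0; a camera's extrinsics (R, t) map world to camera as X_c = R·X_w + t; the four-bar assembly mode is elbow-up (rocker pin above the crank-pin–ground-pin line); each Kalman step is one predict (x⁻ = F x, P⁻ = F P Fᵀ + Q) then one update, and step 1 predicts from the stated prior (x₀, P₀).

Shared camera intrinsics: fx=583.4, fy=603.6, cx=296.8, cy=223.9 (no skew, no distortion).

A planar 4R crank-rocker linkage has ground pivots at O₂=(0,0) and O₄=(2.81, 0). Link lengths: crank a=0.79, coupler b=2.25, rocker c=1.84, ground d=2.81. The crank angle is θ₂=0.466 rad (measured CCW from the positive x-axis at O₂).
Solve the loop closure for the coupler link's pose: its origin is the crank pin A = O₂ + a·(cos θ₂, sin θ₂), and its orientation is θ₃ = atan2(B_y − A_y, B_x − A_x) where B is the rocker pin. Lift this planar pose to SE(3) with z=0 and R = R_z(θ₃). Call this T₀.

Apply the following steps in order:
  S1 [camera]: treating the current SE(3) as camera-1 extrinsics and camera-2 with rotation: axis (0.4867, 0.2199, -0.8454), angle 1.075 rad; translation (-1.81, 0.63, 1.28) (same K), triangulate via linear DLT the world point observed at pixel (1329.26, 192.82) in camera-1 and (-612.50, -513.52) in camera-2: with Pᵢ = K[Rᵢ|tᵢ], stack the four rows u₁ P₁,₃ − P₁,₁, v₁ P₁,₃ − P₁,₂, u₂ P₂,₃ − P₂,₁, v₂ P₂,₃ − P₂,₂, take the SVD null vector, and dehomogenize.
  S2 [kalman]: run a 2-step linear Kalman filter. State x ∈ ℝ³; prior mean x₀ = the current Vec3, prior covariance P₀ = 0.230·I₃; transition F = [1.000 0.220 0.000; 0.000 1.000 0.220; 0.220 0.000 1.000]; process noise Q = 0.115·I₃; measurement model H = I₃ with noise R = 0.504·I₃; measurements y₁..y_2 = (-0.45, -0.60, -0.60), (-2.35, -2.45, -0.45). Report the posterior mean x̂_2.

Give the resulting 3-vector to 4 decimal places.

result = (-1.0245, -1.7101, 0.1770)

source (fourbar_fk): coupler pose = R=[0.7664 -0.6424 0.0000; 0.6424 0.7664 0.0000; 0.0000 0.0000 1.0000], t=(0.7058, 0.3550, 0.0000)
after S1 (triangulate): (1.2704, -1.6316, 1.5412)
after S2 (kf_track): (-1.0245, -1.7101, 0.1770)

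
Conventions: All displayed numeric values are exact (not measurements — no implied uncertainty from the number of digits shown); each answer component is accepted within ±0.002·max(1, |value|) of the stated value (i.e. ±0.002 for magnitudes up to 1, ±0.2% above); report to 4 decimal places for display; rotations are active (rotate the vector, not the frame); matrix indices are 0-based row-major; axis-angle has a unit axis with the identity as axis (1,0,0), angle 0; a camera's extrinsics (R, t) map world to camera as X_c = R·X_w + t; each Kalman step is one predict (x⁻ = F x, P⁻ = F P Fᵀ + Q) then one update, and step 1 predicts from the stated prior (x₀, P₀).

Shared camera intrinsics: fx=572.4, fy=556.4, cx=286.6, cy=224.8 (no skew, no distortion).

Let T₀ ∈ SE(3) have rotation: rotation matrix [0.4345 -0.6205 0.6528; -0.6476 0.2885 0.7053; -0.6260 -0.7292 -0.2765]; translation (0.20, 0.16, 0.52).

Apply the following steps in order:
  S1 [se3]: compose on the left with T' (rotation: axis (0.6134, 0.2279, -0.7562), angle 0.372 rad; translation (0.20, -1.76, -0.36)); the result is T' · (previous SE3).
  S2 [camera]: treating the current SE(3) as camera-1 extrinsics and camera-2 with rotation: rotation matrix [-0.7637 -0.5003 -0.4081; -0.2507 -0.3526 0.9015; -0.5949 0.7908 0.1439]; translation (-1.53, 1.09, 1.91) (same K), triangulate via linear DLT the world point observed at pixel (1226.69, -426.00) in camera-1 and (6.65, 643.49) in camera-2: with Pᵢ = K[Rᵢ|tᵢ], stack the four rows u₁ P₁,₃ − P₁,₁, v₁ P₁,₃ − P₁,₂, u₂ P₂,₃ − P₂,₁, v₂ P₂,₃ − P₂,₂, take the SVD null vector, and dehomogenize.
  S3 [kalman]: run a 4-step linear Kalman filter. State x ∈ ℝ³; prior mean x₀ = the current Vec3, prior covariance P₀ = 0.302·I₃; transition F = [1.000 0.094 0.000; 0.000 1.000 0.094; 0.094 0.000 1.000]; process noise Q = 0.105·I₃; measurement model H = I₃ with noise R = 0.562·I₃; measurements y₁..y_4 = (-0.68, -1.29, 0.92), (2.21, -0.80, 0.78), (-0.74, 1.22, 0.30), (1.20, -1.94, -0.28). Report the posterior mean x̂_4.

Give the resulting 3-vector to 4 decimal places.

after S1 (compose_se3): R=[0.1998 -0.5493 0.8114; -0.5739 0.6056 0.5512; -0.7942 -0.5758 -0.1942], t=(0.4636, -1.7855, 0.1556)
after S2 (triangulate): (-0.8800, 0.2140, 0.9119)
after S3 (kf_track): (0.3149, -0.5192, 0.3030)

result = (0.3149, -0.5192, 0.3030)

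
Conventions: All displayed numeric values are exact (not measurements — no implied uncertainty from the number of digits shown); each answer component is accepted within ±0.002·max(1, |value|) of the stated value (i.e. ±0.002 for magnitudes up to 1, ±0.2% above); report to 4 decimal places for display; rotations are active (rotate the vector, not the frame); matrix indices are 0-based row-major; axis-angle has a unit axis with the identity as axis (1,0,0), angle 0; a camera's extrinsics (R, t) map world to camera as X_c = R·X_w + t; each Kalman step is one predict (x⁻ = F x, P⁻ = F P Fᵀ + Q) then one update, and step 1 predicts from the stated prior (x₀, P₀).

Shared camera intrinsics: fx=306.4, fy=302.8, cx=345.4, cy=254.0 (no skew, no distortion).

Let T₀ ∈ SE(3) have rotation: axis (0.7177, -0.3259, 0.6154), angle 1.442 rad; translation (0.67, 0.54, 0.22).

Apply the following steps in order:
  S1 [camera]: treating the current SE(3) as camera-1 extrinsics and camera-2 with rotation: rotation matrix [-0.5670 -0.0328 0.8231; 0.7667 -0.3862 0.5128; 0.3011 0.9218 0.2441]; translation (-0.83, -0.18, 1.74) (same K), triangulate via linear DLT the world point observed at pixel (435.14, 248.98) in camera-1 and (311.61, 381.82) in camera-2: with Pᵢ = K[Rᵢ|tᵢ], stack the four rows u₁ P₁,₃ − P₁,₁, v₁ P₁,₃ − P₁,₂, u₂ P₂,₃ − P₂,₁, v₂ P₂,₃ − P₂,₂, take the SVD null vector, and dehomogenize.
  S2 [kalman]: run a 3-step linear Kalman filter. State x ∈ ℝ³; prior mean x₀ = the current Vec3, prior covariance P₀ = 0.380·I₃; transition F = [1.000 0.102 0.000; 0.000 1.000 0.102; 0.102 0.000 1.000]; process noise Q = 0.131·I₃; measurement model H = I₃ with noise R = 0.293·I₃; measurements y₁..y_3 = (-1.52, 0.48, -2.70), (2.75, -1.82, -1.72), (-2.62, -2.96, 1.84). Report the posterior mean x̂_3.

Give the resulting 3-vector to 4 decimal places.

result = (-0.6872, -1.8697, 0.1389)

after S1 (triangulate): (1.7087, 1.1449, 1.7309)
after S2 (kf_track): (-0.6872, -1.8697, 0.1389)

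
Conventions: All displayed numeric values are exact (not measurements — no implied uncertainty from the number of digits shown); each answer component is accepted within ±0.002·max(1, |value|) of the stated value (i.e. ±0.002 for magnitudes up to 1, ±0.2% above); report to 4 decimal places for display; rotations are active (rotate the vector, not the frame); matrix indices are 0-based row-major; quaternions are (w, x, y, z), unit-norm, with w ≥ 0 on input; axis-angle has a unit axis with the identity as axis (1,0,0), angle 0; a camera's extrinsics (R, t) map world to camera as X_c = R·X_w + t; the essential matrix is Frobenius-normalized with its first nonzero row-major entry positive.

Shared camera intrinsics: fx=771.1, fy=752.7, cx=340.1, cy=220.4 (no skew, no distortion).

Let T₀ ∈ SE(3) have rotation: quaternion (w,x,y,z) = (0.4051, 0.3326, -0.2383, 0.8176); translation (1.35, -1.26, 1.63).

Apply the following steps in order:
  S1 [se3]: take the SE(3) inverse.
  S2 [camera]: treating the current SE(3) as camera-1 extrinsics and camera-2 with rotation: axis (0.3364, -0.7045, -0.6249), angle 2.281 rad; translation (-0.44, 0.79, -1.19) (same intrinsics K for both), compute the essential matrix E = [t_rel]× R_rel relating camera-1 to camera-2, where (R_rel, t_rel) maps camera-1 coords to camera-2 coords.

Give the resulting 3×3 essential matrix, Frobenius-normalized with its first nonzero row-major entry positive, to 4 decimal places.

matrix = [0.3883 0.2278 -0.0673; 0.4004 -0.5797 0.0472; -0.4302 -0.3195 0.0842]

after S1 (invert_se3): R=[-0.4505 0.5039 0.7369; -0.8209 -0.5582 -0.1202; 0.3508 -0.6592 0.6652], t=(0.0419, 0.6009, -2.3883)
after S2 (essential): [0.3883 0.2278 -0.0673; 0.4004 -0.5797 0.0472; -0.4302 -0.3195 0.0842]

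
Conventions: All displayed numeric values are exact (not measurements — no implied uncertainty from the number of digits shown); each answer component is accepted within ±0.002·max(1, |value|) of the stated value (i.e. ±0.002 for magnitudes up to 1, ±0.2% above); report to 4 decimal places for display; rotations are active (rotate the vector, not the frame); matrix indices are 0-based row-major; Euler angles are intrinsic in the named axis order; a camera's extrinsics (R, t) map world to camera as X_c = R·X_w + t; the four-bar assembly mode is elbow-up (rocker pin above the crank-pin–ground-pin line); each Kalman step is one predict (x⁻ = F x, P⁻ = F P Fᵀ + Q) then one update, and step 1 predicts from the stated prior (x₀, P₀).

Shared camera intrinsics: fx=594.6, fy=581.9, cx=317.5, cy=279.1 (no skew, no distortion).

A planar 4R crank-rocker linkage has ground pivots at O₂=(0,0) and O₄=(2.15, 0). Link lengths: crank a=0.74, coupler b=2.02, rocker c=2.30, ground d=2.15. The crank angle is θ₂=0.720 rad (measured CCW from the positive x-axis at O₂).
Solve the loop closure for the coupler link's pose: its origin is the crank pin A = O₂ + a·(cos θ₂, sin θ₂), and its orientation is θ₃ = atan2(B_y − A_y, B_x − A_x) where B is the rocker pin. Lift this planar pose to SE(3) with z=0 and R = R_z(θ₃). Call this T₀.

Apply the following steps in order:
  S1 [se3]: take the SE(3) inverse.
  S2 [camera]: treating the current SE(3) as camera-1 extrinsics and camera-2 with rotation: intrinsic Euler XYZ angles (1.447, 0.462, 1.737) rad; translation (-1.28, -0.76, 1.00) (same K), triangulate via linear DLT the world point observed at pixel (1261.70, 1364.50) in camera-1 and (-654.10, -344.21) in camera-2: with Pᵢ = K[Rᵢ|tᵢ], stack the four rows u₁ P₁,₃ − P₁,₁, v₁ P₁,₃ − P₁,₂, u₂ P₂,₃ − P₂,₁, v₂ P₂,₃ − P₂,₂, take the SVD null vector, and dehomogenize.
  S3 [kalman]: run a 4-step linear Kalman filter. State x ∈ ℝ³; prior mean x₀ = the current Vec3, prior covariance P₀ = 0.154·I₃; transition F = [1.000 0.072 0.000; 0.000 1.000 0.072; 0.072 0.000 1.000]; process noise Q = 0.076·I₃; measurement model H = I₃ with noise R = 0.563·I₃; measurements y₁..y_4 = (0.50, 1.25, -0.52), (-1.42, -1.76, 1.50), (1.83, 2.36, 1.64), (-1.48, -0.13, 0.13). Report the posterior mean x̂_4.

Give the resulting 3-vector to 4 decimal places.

result = (-0.0402, 0.6023, 0.6006)

source (fourbar_fk): coupler pose = R=[0.5074 -0.8617 0.0000; 0.8617 0.5074 0.0000; 0.0000 0.0000 1.0000], t=(0.5563, 0.4879, 0.0000)
after S1 (invert_se3): R=[0.5074 0.8617 0.0000; -0.8617 0.5074 -0.0000; 0.0000 0.0000 1.0000], t=(-0.7028, 0.2318, 0.0000)
after S2 (triangulate): (0.3828, 0.9891, 0.2165)
after S3 (kf_track): (-0.0402, 0.6023, 0.6006)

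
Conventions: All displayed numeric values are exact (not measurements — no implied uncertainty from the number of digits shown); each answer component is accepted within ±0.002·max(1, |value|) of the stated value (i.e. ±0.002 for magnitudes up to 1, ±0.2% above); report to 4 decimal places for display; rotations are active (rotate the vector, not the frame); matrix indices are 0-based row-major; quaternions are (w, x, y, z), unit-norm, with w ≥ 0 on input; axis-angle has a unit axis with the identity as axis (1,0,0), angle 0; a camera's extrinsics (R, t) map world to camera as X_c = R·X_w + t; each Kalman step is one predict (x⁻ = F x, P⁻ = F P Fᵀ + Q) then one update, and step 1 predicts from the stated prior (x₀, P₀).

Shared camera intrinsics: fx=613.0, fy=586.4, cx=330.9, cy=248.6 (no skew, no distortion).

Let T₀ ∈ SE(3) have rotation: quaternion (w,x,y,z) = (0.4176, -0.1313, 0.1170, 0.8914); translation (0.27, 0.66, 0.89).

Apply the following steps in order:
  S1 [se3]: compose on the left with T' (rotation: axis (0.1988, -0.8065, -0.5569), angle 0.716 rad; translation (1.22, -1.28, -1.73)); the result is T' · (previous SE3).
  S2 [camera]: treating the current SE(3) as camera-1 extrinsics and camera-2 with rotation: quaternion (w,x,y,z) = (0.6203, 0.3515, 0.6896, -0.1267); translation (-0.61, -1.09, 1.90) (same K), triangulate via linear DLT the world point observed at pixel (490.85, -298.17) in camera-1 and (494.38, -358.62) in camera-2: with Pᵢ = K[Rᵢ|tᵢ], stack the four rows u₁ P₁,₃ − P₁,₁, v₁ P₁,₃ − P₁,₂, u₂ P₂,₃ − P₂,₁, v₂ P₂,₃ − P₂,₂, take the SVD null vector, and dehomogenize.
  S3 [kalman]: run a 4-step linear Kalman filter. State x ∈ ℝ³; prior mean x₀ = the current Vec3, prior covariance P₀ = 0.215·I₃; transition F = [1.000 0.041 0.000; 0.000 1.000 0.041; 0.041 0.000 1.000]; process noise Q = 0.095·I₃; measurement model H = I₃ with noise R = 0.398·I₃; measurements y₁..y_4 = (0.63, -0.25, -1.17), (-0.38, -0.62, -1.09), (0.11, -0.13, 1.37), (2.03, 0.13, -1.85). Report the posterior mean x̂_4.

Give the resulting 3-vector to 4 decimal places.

after S1 (compose_se3): R=[-0.0537 -0.8509 -0.5225; 0.9090 -0.2583 0.3272; -0.4134 -0.4574 0.7873], t=(1.1463, -0.8040, -0.6963)
after S2 (triangulate): (-1.2695, -0.1609, 1.8915)
after S3 (kf_track): (0.6229, -0.0899, -0.4207)

result = (0.6229, -0.0899, -0.4207)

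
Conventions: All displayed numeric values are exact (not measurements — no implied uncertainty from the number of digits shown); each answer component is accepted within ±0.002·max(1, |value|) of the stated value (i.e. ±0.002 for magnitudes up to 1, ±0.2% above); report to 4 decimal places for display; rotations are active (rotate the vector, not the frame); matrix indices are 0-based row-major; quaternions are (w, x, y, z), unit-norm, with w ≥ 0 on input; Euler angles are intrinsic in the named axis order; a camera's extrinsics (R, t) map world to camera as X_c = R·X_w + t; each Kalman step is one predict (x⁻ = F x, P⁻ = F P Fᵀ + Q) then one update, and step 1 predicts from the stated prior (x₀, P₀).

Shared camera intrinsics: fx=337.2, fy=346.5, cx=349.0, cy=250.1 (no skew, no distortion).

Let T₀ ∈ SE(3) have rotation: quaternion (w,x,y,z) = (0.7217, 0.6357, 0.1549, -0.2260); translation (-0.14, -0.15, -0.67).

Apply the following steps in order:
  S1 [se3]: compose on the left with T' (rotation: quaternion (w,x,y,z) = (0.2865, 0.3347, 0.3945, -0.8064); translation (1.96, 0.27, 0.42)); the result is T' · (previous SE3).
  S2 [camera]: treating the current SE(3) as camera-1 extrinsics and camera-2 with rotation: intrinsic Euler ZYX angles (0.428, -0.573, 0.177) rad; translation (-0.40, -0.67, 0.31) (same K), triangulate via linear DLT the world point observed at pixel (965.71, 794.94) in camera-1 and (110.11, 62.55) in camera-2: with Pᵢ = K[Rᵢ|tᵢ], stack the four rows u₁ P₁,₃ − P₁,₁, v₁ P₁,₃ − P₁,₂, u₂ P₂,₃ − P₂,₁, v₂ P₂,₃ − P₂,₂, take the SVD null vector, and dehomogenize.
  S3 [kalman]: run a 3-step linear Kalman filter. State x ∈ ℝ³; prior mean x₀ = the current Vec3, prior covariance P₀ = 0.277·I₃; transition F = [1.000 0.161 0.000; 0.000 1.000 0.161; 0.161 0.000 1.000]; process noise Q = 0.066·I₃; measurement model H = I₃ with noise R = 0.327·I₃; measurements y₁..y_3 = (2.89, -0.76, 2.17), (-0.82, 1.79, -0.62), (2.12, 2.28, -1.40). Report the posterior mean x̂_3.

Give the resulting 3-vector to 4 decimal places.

after S1 (compose_se3): R=[-0.4535 -0.5209 -0.7232; 0.3226 -0.8524 0.4116; -0.8308 -0.0466 0.5546], t=(2.1469, 0.9312, 0.2825)
after S2 (triangulate): (0.1429, 0.3727, 0.9325)
after S3 (kf_track): (1.1857, 1.3645, 0.1140)

result = (1.1857, 1.3645, 0.1140)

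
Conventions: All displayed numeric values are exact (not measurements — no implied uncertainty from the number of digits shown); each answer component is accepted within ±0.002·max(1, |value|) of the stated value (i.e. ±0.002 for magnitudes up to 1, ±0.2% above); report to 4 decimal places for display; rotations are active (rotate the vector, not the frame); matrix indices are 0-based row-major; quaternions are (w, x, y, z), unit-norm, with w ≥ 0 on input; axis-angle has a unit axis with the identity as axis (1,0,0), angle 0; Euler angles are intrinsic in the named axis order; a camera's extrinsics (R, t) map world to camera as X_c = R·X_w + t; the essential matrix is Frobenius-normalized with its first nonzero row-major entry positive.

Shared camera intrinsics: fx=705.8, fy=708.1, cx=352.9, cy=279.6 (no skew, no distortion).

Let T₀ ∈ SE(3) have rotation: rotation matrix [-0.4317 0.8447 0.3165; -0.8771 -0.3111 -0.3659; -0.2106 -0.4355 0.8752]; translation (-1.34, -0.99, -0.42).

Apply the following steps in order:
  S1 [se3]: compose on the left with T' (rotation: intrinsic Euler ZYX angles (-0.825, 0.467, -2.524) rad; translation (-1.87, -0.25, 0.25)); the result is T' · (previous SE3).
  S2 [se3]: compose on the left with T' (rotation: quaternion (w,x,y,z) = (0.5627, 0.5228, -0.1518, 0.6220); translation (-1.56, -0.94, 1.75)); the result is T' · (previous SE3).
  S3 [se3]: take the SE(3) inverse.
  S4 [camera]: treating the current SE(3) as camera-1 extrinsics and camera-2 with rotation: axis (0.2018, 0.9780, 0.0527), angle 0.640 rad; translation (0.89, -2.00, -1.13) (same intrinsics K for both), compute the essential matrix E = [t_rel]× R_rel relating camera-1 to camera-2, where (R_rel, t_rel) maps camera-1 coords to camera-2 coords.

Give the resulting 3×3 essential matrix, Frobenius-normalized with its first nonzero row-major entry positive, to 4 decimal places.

matrix = [0.3694 -0.0879 0.5964; -0.0112 -0.0301 0.0169; -0.3629 -0.5902 0.1370]

after S1 (compose_se3): R=[0.3818 0.6764 0.6299; 0.4608 -0.7300 0.5046; 0.8012 0.0976 -0.5904], t=(-1.9879, 0.7087, 1.6709)
after S2 (compose_se3): R=[0.0572 0.7956 -0.6031; -0.5638 0.5243 0.6381; 0.8239 0.3036 0.4786], t=(-1.7252, -3.5422, 1.0809)
after S3 (invert_se3): R=[0.0572 -0.5638 0.8239; 0.7956 0.5243 0.3036; -0.6031 0.6381 0.4786], t=(-2.7891, 2.9016, 0.7026)
after S4 (essential): [0.3694 -0.0879 0.5964; -0.0112 -0.0301 0.0169; -0.3629 -0.5902 0.1370]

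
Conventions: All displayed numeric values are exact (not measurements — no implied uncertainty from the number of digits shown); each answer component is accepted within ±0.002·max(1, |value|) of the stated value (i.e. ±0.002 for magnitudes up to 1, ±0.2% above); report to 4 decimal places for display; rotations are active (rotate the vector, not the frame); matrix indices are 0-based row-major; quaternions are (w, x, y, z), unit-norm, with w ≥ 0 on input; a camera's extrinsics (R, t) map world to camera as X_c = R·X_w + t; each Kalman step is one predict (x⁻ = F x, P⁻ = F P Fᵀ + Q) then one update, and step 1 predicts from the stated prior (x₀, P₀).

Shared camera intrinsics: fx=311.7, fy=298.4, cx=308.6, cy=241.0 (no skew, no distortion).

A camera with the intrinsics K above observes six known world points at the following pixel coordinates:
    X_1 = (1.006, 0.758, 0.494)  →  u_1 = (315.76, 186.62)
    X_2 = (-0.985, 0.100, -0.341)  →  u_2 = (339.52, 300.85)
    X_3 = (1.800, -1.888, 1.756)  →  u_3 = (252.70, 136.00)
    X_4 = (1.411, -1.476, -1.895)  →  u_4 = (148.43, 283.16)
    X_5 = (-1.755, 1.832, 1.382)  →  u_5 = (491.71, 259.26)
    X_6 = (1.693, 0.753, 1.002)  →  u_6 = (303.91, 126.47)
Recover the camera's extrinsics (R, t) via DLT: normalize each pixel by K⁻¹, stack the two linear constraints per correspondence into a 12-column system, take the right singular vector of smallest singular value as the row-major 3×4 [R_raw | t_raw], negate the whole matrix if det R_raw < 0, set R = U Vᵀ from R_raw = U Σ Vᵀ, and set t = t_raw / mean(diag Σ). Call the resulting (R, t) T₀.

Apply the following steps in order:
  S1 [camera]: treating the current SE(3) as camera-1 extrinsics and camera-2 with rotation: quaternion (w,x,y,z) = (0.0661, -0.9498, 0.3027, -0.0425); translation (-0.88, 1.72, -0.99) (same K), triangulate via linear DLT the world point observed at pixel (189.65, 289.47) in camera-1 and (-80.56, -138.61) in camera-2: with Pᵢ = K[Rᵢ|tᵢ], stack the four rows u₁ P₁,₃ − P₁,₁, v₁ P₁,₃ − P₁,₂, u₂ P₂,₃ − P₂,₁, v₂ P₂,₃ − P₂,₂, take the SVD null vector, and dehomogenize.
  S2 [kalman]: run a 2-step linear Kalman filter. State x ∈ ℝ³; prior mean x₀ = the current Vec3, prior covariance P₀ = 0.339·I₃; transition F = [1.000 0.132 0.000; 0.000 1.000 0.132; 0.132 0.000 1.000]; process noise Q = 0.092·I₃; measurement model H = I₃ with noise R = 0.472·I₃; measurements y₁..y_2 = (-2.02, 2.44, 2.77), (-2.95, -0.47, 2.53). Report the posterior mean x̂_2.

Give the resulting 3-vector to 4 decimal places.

result = (-0.9858, 0.9002, 1.1718)

source (pnp_recover): camera pose = R=[-0.6333 0.5547 0.5397; -0.6365 0.0235 -0.7709; -0.4403 -0.8317 0.3382], t=(0.0500, 0.2100, 5.2599)
after S1 (triangulate): (1.6463, 1.4682, -1.6246)
after S2 (kf_track): (-0.9858, 0.9002, 1.1718)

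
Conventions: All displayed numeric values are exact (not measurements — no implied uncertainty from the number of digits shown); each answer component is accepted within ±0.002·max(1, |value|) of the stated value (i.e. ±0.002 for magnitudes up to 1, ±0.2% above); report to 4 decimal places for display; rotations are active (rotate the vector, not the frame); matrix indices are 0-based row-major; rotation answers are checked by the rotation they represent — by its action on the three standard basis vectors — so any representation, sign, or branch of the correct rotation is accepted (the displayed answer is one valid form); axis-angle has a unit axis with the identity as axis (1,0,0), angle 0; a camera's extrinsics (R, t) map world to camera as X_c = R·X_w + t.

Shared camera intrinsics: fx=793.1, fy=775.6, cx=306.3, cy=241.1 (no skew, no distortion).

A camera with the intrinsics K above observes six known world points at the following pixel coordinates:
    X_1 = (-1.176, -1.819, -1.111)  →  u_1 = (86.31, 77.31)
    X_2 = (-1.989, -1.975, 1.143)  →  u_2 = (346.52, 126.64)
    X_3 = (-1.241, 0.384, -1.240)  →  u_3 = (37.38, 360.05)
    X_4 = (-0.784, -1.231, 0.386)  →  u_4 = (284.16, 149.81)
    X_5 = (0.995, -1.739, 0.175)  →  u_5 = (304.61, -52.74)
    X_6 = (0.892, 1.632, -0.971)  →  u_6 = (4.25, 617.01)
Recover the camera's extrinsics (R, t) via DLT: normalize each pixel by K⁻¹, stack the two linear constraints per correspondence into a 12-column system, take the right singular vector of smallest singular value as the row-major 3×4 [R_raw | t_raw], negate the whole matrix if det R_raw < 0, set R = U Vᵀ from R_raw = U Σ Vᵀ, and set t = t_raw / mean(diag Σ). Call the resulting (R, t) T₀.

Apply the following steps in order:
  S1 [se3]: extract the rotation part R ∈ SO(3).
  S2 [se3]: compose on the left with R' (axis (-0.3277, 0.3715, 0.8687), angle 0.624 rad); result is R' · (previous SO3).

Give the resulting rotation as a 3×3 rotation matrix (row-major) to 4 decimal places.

source (pnp_recover): camera pose = R=[0.1934 -0.0327 0.9806; -0.2270 0.9708 0.0772; -0.9545 -0.2375 0.1803], t=(-0.4300, 0.3000, 4.7299)
after S1 (rot_of_se3): [0.1934 -0.0327 0.9806; -0.2270 0.9708 0.0772; -0.9545 -0.2375 0.1803]
after S2 (compose_so3): [0.1253 -0.5811 0.8041; -0.3372 0.7373 0.5854; -0.9330 -0.3445 -0.1035]

rotation (matrix) = ((0.1253, -0.5811, 0.8041), (-0.3372, 0.7373, 0.5854), (-0.9330, -0.3445, -0.1035))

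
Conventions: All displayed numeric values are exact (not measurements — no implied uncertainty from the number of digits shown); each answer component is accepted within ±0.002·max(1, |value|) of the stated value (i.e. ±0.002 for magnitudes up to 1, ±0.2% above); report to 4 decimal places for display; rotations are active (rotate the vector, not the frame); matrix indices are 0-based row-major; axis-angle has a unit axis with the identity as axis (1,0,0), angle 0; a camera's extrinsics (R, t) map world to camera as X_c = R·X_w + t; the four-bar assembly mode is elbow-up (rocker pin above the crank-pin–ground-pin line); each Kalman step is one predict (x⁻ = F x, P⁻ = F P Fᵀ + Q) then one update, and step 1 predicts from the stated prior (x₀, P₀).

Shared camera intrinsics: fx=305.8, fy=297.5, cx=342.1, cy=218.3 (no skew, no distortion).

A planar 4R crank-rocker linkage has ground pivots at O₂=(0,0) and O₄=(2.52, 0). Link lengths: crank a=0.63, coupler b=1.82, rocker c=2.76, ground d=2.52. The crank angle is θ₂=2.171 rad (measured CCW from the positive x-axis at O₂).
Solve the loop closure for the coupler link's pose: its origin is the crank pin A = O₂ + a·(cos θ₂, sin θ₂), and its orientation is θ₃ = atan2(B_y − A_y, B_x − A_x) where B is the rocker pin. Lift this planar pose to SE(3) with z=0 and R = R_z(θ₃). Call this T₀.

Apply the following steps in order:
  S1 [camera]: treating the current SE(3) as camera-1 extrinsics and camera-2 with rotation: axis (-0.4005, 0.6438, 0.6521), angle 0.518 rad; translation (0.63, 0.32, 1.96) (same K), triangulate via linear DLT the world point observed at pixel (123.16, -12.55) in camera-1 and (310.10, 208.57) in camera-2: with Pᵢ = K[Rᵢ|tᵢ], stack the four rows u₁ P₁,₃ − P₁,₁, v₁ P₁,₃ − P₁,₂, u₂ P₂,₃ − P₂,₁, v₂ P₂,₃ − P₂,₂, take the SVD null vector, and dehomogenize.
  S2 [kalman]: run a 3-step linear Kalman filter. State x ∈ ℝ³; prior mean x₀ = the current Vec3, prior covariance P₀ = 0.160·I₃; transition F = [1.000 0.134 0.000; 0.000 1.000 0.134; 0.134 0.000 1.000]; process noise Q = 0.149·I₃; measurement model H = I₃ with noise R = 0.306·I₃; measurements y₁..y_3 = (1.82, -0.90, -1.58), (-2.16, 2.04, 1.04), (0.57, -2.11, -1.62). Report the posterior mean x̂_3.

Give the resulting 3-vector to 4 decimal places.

result = (-0.3057, -0.6586, -0.6756)

source (fourbar_fk): coupler pose = R=[0.5550 -0.8319 0.0000; 0.8319 0.5550 0.0000; 0.0000 0.0000 1.0000], t=(-0.3558, 0.5199, 0.0000)
after S1 (triangulate): (-1.7951, -0.3378, 1.4960)
after S2 (kf_track): (-0.3057, -0.6586, -0.6756)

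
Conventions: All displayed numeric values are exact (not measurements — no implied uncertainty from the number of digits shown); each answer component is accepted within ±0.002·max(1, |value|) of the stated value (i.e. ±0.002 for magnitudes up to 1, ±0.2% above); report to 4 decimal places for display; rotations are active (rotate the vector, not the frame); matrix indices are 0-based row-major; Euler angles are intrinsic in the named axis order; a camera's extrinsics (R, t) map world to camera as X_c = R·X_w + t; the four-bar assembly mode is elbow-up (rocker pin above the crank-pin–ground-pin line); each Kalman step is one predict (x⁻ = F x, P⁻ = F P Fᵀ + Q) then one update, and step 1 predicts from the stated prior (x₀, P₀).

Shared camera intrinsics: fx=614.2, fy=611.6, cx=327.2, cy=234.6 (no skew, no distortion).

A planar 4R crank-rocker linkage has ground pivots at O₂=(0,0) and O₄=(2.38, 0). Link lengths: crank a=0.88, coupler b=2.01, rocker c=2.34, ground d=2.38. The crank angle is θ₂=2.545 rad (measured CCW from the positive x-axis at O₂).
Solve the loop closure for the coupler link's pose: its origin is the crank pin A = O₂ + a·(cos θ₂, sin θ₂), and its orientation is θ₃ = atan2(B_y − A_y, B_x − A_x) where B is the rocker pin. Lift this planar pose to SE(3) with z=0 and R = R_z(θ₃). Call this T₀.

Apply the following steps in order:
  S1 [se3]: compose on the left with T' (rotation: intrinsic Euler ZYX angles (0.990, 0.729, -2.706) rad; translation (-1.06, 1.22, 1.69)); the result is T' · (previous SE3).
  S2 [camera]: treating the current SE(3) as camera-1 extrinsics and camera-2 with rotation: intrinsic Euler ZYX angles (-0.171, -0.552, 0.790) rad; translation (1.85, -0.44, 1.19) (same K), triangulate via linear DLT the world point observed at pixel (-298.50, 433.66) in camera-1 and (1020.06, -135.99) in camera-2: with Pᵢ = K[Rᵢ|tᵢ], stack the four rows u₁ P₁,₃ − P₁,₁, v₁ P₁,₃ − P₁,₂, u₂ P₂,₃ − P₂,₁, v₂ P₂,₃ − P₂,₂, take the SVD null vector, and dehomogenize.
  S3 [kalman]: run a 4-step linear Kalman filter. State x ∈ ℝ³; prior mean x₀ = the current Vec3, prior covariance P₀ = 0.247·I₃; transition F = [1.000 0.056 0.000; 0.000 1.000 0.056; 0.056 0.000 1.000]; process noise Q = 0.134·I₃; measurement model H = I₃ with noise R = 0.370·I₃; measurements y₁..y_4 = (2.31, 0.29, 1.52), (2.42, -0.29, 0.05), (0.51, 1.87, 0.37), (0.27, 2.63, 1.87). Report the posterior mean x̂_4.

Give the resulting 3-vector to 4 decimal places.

source (fourbar_fk): coupler pose = R=[0.7778 -0.6285 0.0000; 0.6285 0.7778 0.0000; 0.0000 0.0000 1.0000], t=(-0.7280, 0.4944, 0.0000)
after S1 (compose_se3): R=[0.6978 0.2124 -0.6841; 0.0246 -0.9616 -0.2734; -0.7159 0.1739 -0.6762], t=(-1.0594, 0.4039, 2.0193)
after S2 (triangulate): (0.4842, -0.1613, 0.6698)
after S3 (kf_track): (0.8776, 1.6564, 1.2186)

result = (0.8776, 1.6564, 1.2186)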